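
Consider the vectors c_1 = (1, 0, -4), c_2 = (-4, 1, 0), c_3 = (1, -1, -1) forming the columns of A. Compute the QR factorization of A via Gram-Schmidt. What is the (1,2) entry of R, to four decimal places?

r_{12} = -0.9701

c_1 = (1, 0, -4); ‖c_1‖ = 4.1231, so e_1 = (0.2425, 0.0000, -0.9701).
r_{12} = e_1·c_2 = -0.9701.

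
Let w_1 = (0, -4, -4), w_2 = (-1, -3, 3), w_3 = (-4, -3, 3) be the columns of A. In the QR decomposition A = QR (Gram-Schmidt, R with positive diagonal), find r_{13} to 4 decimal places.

w_1 = (0, -4, -4); ‖w_1‖ = 5.6569, so q_1 = (0.0000, -0.7071, -0.7071).
r_{13} = q_1·w_3 = 0.0000.

r_{13} = 0.0000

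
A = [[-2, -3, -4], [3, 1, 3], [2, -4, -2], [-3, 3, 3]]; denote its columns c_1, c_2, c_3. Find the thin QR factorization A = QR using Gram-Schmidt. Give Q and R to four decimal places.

c_1 = (-2, 3, 2, -3); ‖c_1‖ = 5.0990, so e_1 = (-0.3922, 0.5883, 0.3922, -0.5883).
e_1·c_2 = (-0.3922)·(-3) + 0.5883·1 + 0.3922·(-4) + (-0.5883)·3 = -1.5689.
u_2 = c_2 + 1.5689·e_1 = (-3.6154, 1.9231, -3.3846, 2.0769).
‖u_2‖ = 5.7042, so e_2 = (-0.6338, 0.3371, -0.5933, 0.3641).
e_1·c_3 = (-0.3922)·(-4) + 0.5883·3 + 0.3922·(-2) + (-0.5883)·3 = 0.7845; e_2·c_3 = (-0.6338)·(-4) + 0.3371·3 + (-0.5933)·(-2) + 0.3641·3 = 5.8256.
u_3 = c_3 − 0.7845·e_1 − 5.8256·e_2 = (0.0000, 0.5745, 1.1489, 1.3404).
‖u_3‖ = 1.8566, so e_3 = (0.0000, 0.3094, 0.6189, 0.7220).

Q = [[-0.3922, -0.6338, 0.0000], [0.5883, 0.3371, 0.3094], [0.3922, -0.5933, 0.6189], [-0.5883, 0.3641, 0.7220]], R = [[5.0990, -1.5689, 0.7845], [0.0000, 5.7042, 5.8256], [0.0000, 0.0000, 1.8566]]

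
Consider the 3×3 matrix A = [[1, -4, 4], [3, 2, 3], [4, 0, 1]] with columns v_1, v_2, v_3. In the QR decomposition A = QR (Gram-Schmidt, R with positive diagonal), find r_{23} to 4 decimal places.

r_{23} = -2.5383

q_1 = v_1/‖v_1‖ = (1, 3, 4)/5.0990 = (0.1961, 0.5883, 0.7845).
r_{12} = q_1·v_2 = 0.3922.
u_2 = v_2 − 0.3922·q_1 = (-4.0769, 1.7692, -0.3077).
‖u_2‖ = 4.4549, so q_2 = (-0.9152, 0.3971, -0.0691).
r_{23} = q_2·v_3 = -2.5383.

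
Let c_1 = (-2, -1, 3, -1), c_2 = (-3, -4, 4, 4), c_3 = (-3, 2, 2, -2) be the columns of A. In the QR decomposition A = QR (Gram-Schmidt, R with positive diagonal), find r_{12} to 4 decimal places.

r_{12} = 4.6476

c_1 = (-2, -1, 3, -1); ‖c_1‖ = 3.8730, so e_1 = (-0.5164, -0.2582, 0.7746, -0.2582).
r_{12} = e_1·c_2 = 4.6476.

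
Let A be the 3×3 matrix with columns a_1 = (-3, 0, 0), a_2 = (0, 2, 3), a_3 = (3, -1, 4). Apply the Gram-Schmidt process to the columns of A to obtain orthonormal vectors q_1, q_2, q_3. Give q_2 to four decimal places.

a_1 = (-3, 0, 0); ‖a_1‖ = 3.0000, so q_1 = (-1.0000, 0.0000, 0.0000).
q_1·a_2 = (-1.0000)·0 + 0.0000·2 + 0.0000·3 = 0.0000.
u_2 = a_2 + 0.0000·q_1 = (0.0000, 2.0000, 3.0000).
‖u_2‖ = 3.6056, so q_2 = (0.0000, 0.5547, 0.8321).

q_2 = (0.0000, 0.5547, 0.8321)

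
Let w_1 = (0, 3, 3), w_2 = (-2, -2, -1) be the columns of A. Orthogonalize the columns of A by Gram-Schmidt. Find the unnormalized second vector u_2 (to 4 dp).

w_1 = (0, 3, 3); ‖w_1‖ = 4.2426, so e_1 = (0.0000, 0.7071, 0.7071).
e_1·w_2 = 0.0000·(-2) + 0.7071·(-2) + 0.7071·(-1) = -2.1213.
u_2 = w_2 + 2.1213·e_1 = (-2.0000, -0.5000, 0.5000).

u_2 = (-2.0000, -0.5000, 0.5000)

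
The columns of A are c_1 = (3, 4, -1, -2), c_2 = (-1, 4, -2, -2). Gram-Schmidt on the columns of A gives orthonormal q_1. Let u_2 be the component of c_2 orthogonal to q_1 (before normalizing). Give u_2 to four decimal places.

c_1 = (3, 4, -1, -2); ‖c_1‖ = 5.4772, so q_1 = (0.5477, 0.7303, -0.1826, -0.3651).
q_1·c_2 = 0.5477·(-1) + 0.7303·4 + (-0.1826)·(-2) + (-0.3651)·(-2) = 3.4689.
u_2 = c_2 − 3.4689·q_1 = (-2.9000, 1.4667, -1.3667, -0.7333).

u_2 = (-2.9000, 1.4667, -1.3667, -0.7333)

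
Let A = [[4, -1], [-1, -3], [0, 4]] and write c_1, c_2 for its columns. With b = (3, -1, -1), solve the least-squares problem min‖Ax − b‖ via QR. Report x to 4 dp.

x = (0.7574, -0.1247)

c_1 = (4, -1, 0); ‖c_1‖ = 4.1231, so e_1 = (0.9701, -0.2425, 0.0000).
e_1·c_2 = 0.9701·(-1) + (-0.2425)·(-3) + 0.0000·4 = -0.2425.
u_2 = c_2 + 0.2425·e_1 = (-0.7647, -3.0588, 4.0000).
‖u_2‖ = 5.0932, so e_2 = (-0.1501, -0.6006, 0.7854).
Qᵀb = (3.1530, -0.6352).
Back-substitute: x_2 = -0.6352/5.0932 = -0.1247.
x_1 = (3.1530 + 0.2425·(-0.1247))/4.1231 = 0.7574.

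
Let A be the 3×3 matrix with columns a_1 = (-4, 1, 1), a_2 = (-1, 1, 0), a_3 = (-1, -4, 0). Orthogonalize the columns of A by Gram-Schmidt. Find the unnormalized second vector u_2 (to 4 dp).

u_2 = (0.1111, 0.7222, -0.2778)

e_1 = a_1/‖a_1‖ = (-4, 1, 1)/4.2426 = (-0.9428, 0.2357, 0.2357).
r_{12} = e_1·a_2 = 1.1785.
u_2 = a_2 − 1.1785·e_1 = (0.1111, 0.7222, -0.2778).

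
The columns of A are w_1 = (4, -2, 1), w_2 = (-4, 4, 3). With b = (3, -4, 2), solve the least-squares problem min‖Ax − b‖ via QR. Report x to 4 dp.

x = (1.0476, 0.0000)

w_1 = (4, -2, 1); ‖w_1‖ = 4.5826, so e_1 = (0.8729, -0.4364, 0.2182).
e_1·w_2 = 0.8729·(-4) + (-0.4364)·4 + 0.2182·3 = -4.5826.
u_2 = w_2 + 4.5826·e_1 = (0.0000, 2.0000, 4.0000).
‖u_2‖ = 4.4721, so e_2 = (0.0000, 0.4472, 0.8944).
Qᵀb = (4.8008, 0.0000).
Back-substitute: x_2 = 0.0000/4.4721 = 0.0000.
x_1 = (4.8008 + 4.5826·0.0000)/4.5826 = 1.0476.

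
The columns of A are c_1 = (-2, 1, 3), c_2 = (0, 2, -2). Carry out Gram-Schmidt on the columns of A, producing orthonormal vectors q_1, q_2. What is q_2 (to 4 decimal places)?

c_1 = (-2, 1, 3); ‖c_1‖ = 3.7417, so q_1 = (-0.5345, 0.2673, 0.8018).
q_1·c_2 = (-0.5345)·0 + 0.2673·2 + 0.8018·(-2) = -1.0690.
u_2 = c_2 + 1.0690·q_1 = (-0.5714, 2.2857, -1.1429).
‖u_2‖ = 2.6186, so q_2 = (-0.2182, 0.8729, -0.4364).

q_2 = (-0.2182, 0.8729, -0.4364)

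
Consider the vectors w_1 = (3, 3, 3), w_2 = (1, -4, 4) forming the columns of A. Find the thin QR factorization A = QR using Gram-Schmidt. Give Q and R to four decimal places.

Q = [[0.5774, 0.1166], [0.5774, -0.7582], [0.5774, 0.6415]], R = [[5.1962, 0.5774], [0.0000, 5.7155]]

e_1 = w_1/‖w_1‖ = (3, 3, 3)/5.1962 = (0.5774, 0.5774, 0.5774).
r_{12} = e_1·w_2 = 0.5774.
u_2 = w_2 − 0.5774·e_1 = (0.6667, -4.3333, 3.6667).
‖u_2‖ = 5.7155, so e_2 = (0.1166, -0.7582, 0.6415).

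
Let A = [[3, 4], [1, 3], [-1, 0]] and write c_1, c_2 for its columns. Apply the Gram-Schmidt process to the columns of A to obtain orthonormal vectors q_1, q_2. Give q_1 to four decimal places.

c_1 = (3, 1, -1); ‖c_1‖ = 3.3166, so q_1 = (0.9045, 0.3015, -0.3015).

q_1 = (0.9045, 0.3015, -0.3015)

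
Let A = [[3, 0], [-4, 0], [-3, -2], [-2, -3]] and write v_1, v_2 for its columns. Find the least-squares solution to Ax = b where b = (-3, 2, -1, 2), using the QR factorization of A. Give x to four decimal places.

x = (-0.5314, 0.1829)

v_1 = (3, -4, -3, -2); ‖v_1‖ = 6.1644, so e_1 = (0.4867, -0.6489, -0.4867, -0.3244).
e_1·v_2 = 0.4867·0 + (-0.6489)·0 + (-0.4867)·(-2) + (-0.3244)·(-3) = 1.9467.
u_2 = v_2 − 1.9467·e_1 = (-0.9474, 1.2632, -1.0526, -2.3684).
‖u_2‖ = 3.0349, so e_2 = (-0.3122, 0.4162, -0.3468, -0.7804).
Qᵀb = (-2.9200, 0.5550).
Back-substitute: x_2 = 0.5550/3.0349 = 0.1829.
x_1 = (-2.9200 − 1.9467·0.1829)/6.1644 = -0.5314.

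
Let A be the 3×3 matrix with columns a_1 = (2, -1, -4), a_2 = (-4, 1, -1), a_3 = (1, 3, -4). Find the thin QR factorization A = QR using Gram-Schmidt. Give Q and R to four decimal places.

Q = [[0.4364, -0.8595, 0.2661], [-0.2182, 0.1858, 0.9580], [-0.8729, -0.4762, -0.1064]], R = [[4.5826, -1.0911, 3.2733], [0.0000, 4.0999, 1.6028], [0.0000, 0.0000, 3.5661]]

a_1 = (2, -1, -4); ‖a_1‖ = 4.5826, so e_1 = (0.4364, -0.2182, -0.8729).
e_1·a_2 = 0.4364·(-4) + (-0.2182)·1 + (-0.8729)·(-1) = -1.0911.
u_2 = a_2 + 1.0911·e_1 = (-3.5238, 0.7619, -1.9524).
‖u_2‖ = 4.0999, so e_2 = (-0.8595, 0.1858, -0.4762).
e_1·a_3 = 0.4364·1 + (-0.2182)·3 + (-0.8729)·(-4) = 3.2733; e_2·a_3 = (-0.8595)·1 + 0.1858·3 + (-0.4762)·(-4) = 1.6028.
u_3 = a_3 − 3.2733·e_1 − 1.6028·e_2 = (0.9490, 3.4164, -0.3796).
‖u_3‖ = 3.5661, so e_3 = (0.2661, 0.9580, -0.1064).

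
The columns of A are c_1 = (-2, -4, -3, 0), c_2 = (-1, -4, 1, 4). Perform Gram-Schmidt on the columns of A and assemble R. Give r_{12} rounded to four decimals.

r_{12} = 2.7854

q_1 = c_1/‖c_1‖ = (-2, -4, -3, 0)/5.3852 = (-0.3714, -0.7428, -0.5571, 0.0000).
r_{12} = q_1·c_2 = 2.7854.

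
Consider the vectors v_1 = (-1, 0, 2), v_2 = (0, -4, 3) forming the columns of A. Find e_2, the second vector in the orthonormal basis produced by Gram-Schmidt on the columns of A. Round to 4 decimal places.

v_1 = (-1, 0, 2); ‖v_1‖ = 2.2361, so e_1 = (-0.4472, 0.0000, 0.8944).
e_1·v_2 = (-0.4472)·0 + 0.0000·(-4) + 0.8944·3 = 2.6833.
u_2 = v_2 − 2.6833·e_1 = (1.2000, -4.0000, 0.6000).
‖u_2‖ = 4.2190, so e_2 = (0.2844, -0.9481, 0.1422).

e_2 = (0.2844, -0.9481, 0.1422)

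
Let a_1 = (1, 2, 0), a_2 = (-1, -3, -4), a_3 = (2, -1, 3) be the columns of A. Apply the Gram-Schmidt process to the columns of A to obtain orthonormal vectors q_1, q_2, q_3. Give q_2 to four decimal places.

q_1 = a_1/‖a_1‖ = (1, 2, 0)/2.2361 = (0.4472, 0.8944, 0.0000).
r_{12} = q_1·a_2 = -3.1305.
u_2 = a_2 + 3.1305·q_1 = (0.4000, -0.2000, -4.0000).
‖u_2‖ = 4.0249, so q_2 = (0.0994, -0.0497, -0.9938).

q_2 = (0.0994, -0.0497, -0.9938)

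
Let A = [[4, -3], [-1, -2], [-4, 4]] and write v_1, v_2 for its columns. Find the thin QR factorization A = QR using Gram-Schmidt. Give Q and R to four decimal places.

v_1 = (4, -1, -4); ‖v_1‖ = 5.7446, so q_1 = (0.6963, -0.1741, -0.6963).
q_1·v_2 = 0.6963·(-3) + (-0.1741)·(-2) + (-0.6963)·4 = -4.5260.
u_2 = v_2 + 4.5260·q_1 = (0.1515, -2.7879, 0.8485).
‖u_2‖ = 2.9181, so q_2 = (0.0519, -0.9554, 0.2908).

Q = [[0.6963, 0.0519], [-0.1741, -0.9554], [-0.6963, 0.2908]], R = [[5.7446, -4.5260], [0.0000, 2.9181]]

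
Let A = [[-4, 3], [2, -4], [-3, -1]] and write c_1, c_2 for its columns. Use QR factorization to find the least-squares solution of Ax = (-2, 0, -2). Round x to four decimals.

e_1 = c_1/‖c_1‖ = (-4, 2, -3)/5.3852 = (-0.7428, 0.3714, -0.5571).
r_{12} = e_1·c_2 = -3.1568.
u_2 = c_2 + 3.1568·e_1 = (0.6552, -2.8276, -2.7586).
‖u_2‖ = 4.0043, so e_2 = (0.1636, -0.7061, -0.6889).
Qᵀb = (2.5997, 1.0506).
Back-substitute: x_2 = 1.0506/4.0043 = 0.2624.
x_1 = (2.5997 + 3.1568·0.2624)/5.3852 = 0.6366.

x = (0.6366, 0.2624)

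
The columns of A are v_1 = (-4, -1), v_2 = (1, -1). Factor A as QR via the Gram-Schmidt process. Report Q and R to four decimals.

Q = [[-0.9701, 0.2425], [-0.2425, -0.9701]], R = [[4.1231, -0.7276], [0.0000, 1.2127]]

v_1 = (-4, -1); ‖v_1‖ = 4.1231, so q_1 = (-0.9701, -0.2425).
q_1·v_2 = (-0.9701)·1 + (-0.2425)·(-1) = -0.7276.
u_2 = v_2 + 0.7276·q_1 = (0.2941, -1.1765).
‖u_2‖ = 1.2127, so q_2 = (0.2425, -0.9701).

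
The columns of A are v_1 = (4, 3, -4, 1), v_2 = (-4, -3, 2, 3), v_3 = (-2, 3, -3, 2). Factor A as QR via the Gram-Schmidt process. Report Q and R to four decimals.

Q = [[0.6172, -0.2807, -0.7135], [0.4629, -0.2106, 0.6288], [-0.6172, -0.2106, -0.2765], [0.1543, 0.9124, -0.1382]], R = [[6.4807, -4.6291, 2.3146], [0.0000, 4.0708, 2.3863], [0.0000, 0.0000, 3.8663]]

v_1 = (4, 3, -4, 1); ‖v_1‖ = 6.4807, so q_1 = (0.6172, 0.4629, -0.6172, 0.1543).
q_1·v_2 = 0.6172·(-4) + 0.4629·(-3) + (-0.6172)·2 + 0.1543·3 = -4.6291.
u_2 = v_2 + 4.6291·q_1 = (-1.1429, -0.8571, -0.8571, 3.7143).
‖u_2‖ = 4.0708, so q_2 = (-0.2807, -0.2106, -0.2106, 0.9124).
q_1·v_3 = 0.6172·(-2) + 0.4629·3 + (-0.6172)·(-3) + 0.1543·2 = 2.3146; q_2·v_3 = (-0.2807)·(-2) + (-0.2106)·3 + (-0.2106)·(-3) + 0.9124·2 = 2.3863.
u_3 = v_3 − 2.3146·q_1 − 2.3863·q_2 = (-2.7586, 2.4310, -1.0690, -0.5345).
‖u_3‖ = 3.8663, so q_3 = (-0.7135, 0.6288, -0.2765, -0.1382).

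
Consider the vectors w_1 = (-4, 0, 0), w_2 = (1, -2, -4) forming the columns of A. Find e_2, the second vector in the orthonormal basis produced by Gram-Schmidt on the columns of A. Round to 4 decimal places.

w_1 = (-4, 0, 0); ‖w_1‖ = 4.0000, so e_1 = (-1.0000, 0.0000, 0.0000).
e_1·w_2 = (-1.0000)·1 + 0.0000·(-2) + 0.0000·(-4) = -1.0000.
u_2 = w_2 + 1.0000·e_1 = (0.0000, -2.0000, -4.0000).
‖u_2‖ = 4.4721, so e_2 = (0.0000, -0.4472, -0.8944).

e_2 = (0.0000, -0.4472, -0.8944)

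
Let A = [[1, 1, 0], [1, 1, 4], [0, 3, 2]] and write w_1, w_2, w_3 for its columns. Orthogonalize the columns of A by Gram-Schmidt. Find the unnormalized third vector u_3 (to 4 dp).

e_1 = w_1/‖w_1‖ = (1, 1, 0)/1.4142 = (0.7071, 0.7071, 0.0000).
r_{12} = e_1·w_2 = 1.4142.
u_2 = w_2 − 1.4142·e_1 = (0.0000, 0.0000, 3.0000).
‖u_2‖ = 3.0000, so e_2 = (0.0000, 0.0000, 1.0000).
r_{13} = e_1·w_3 = 2.8284; r_{23} = e_2·w_3 = 2.0000.
u_3 = w_3 − 2.8284·e_1 − 2.0000·e_2 = (-2.0000, 2.0000, 0.0000).

u_3 = (-2.0000, 2.0000, 0.0000)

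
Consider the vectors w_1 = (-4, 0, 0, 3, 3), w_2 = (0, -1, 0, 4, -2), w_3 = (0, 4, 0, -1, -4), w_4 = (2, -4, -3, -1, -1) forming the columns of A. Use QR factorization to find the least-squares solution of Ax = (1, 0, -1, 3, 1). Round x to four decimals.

x = (0.0276, 0.4744, -0.2210, -0.0643)

w_1 = (-4, 0, 0, 3, 3); ‖w_1‖ = 5.8310, so q_1 = (-0.6860, 0.0000, 0.0000, 0.5145, 0.5145).
q_1·w_2 = (-0.6860)·0 + 0.0000·(-1) + 0.0000·0 + 0.5145·4 + 0.5145·(-2) = 1.0290.
u_2 = w_2 − 1.0290·q_1 = (0.7059, -1.0000, 0.0000, 3.4706, -2.5294).
‖u_2‖ = 4.4656, so q_2 = (0.1581, -0.2239, 0.0000, 0.7772, -0.5664).
q_1·w_3 = (-0.6860)·0 + 0.0000·4 + 0.0000·0 + 0.5145·(-1) + 0.5145·(-4) = -2.5725; q_2·w_3 = 0.1581·0 + (-0.2239)·4 + 0.0000·0 + 0.7772·(-1) + (-0.5664)·(-4) = 0.5928.
u_3 = w_3 + 2.5725·q_1 − 0.5928·q_2 = (-1.8584, 4.1327, 0.0000, -0.1372, -2.3407).
‖u_3‖ = 5.1021, so q_3 = (-0.3642, 0.8100, 0.0000, -0.0269, -0.4588).
q_1·w_4 = (-0.6860)·2 + 0.0000·(-4) + 0.0000·(-3) + 0.5145·(-1) + 0.5145·(-1) = -2.4010; q_2·w_4 = 0.1581·2 + (-0.2239)·(-4) + 0.0000·(-3) + 0.7772·(-1) + (-0.5664)·(-1) = 1.0011; q_3·w_4 = (-0.3642)·2 + 0.8100·(-4) + 0.0000·(-3) + (-0.0269)·(-1) + (-0.4588)·(-1) = -3.4829.
u_4 = w_4 + 2.4010·q_1 − 1.0011·q_2 + 3.4829·q_3 = (-1.0739, -0.9546, -3.0000, -0.6364, -0.7955).
‖u_4‖ = 3.4789, so q_4 = (-0.3087, -0.2744, -0.8624, -0.1829, -0.2287).
Qᵀb = (1.3720, 1.9232, -0.9037, -0.2238).
Back-substitute: x_4 = -0.2238/3.4789 = -0.0643.
x_3 = (-0.9037 + 3.4829·(-0.0643))/5.1021 = -0.2210.
x_2 = (1.9232 − 0.5928·(-0.2210) − 1.0011·(-0.0643))/4.4656 = 0.4744.
x_1 = (1.3720 − 1.0290·0.4744 + 2.5725·(-0.2210) + 2.4010·(-0.0643))/5.8310 = 0.0276.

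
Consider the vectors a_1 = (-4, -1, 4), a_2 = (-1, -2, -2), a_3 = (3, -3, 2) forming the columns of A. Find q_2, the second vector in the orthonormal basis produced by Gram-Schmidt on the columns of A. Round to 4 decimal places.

q_1 = a_1/‖a_1‖ = (-4, -1, 4)/5.7446 = (-0.6963, -0.1741, 0.6963).
r_{12} = q_1·a_2 = -0.3482.
u_2 = a_2 + 0.3482·q_1 = (-1.2424, -2.0606, -1.7576).
‖u_2‖ = 2.9797, so q_2 = (-0.4170, -0.6915, -0.5898).

q_2 = (-0.4170, -0.6915, -0.5898)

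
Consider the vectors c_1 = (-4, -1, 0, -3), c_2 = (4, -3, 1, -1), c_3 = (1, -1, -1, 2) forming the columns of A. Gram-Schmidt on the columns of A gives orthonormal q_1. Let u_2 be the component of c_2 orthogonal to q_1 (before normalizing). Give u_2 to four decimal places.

u_2 = (2.4615, -3.3846, 1.0000, -2.1538)

c_1 = (-4, -1, 0, -3); ‖c_1‖ = 5.0990, so q_1 = (-0.7845, -0.1961, 0.0000, -0.5883).
q_1·c_2 = (-0.7845)·4 + (-0.1961)·(-3) + 0.0000·1 + (-0.5883)·(-1) = -1.9612.
u_2 = c_2 + 1.9612·q_1 = (2.4615, -3.3846, 1.0000, -2.1538).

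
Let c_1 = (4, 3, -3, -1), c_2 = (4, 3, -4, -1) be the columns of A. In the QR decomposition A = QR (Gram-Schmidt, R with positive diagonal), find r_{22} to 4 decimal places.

q_1 = c_1/‖c_1‖ = (4, 3, -3, -1)/5.9161 = (0.6761, 0.5071, -0.5071, -0.1690).
r_{12} = q_1·c_2 = 6.4232.
u_2 = c_2 − 6.4232·q_1 = (-0.3429, -0.2571, -0.7429, 0.0857).
r_{22} = ‖u_2‖ = 0.8619.

r_{22} = 0.8619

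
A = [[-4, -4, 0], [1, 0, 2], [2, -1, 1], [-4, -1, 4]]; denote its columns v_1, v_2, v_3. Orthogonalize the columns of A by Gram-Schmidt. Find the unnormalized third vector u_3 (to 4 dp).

v_1 = (-4, 1, 2, -4); ‖v_1‖ = 6.0828, so q_1 = (-0.6576, 0.1644, 0.3288, -0.6576).
q_1·v_2 = (-0.6576)·(-4) + 0.1644·0 + 0.3288·(-1) + (-0.6576)·(-1) = 2.9592.
u_2 = v_2 − 2.9592·q_1 = (-2.0541, -0.4865, -1.9730, 0.9459).
‖u_2‖ = 3.0403, so q_2 = (-0.6756, -0.1600, -0.6489, 0.3111).
q_1·v_3 = (-0.6576)·0 + 0.1644·2 + 0.3288·1 + (-0.6576)·4 = -1.9728; q_2·v_3 = (-0.6756)·0 + (-0.1600)·2 + (-0.6489)·1 + 0.3111·4 = 0.2756.
u_3 = v_3 + 1.9728·q_1 − 0.2756·q_2 = (-1.1111, 2.3684, 1.8275, 2.6170).

u_3 = (-1.1111, 2.3684, 1.8275, 2.6170)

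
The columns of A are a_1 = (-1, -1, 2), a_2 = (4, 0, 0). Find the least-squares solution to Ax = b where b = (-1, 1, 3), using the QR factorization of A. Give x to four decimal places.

e_1 = a_1/‖a_1‖ = (-1, -1, 2)/2.4495 = (-0.4082, -0.4082, 0.8165).
r_{12} = e_1·a_2 = -1.6330.
u_2 = a_2 + 1.6330·e_1 = (3.3333, -0.6667, 1.3333).
‖u_2‖ = 3.6515, so e_2 = (0.9129, -0.1826, 0.3651).
Qᵀb = (2.4495, 0.0000).
Back-substitute: x_2 = 0.0000/3.6515 = 0.0000.
x_1 = (2.4495 + 1.6330·0.0000)/2.4495 = 1.0000.

x = (1.0000, 0.0000)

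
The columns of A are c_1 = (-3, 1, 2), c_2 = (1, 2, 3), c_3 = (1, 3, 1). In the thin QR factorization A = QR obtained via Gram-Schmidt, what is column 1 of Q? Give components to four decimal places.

c_1 = (-3, 1, 2); ‖c_1‖ = 3.7417, so q_1 = (-0.8018, 0.2673, 0.5345).

q_1 = (-0.8018, 0.2673, 0.5345)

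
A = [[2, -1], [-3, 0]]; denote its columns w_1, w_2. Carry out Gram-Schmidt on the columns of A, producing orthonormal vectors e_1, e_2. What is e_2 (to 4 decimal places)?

e_1 = w_1/‖w_1‖ = (2, -3)/3.6056 = (0.5547, -0.8321).
r_{12} = e_1·w_2 = -0.5547.
u_2 = w_2 + 0.5547·e_1 = (-0.6923, -0.4615).
‖u_2‖ = 0.8321, so e_2 = (-0.8321, -0.5547).

e_2 = (-0.8321, -0.5547)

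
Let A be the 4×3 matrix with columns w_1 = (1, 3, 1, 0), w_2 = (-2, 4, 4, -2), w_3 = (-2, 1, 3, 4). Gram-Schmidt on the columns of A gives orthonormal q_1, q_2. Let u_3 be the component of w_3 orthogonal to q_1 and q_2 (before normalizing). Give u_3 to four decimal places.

u_3 = (-1.3443, -0.1475, 1.7869, 4.6230)

q_1 = w_1/‖w_1‖ = (1, 3, 1, 0)/3.3166 = (0.3015, 0.9045, 0.3015, 0.0000).
r_{12} = q_1·w_2 = 4.2212.
u_2 = w_2 − 4.2212·q_1 = (-3.2727, 0.1818, 2.7273, -2.0000).
‖u_2‖ = 4.7098, so q_2 = (-0.6949, 0.0386, 0.5791, -0.4247).
r_{13} = q_1·w_3 = 1.2060; r_{23} = q_2·w_3 = 1.4670.
u_3 = w_3 − 1.2060·q_1 − 1.4670·q_2 = (-1.3443, -0.1475, 1.7869, 4.6230).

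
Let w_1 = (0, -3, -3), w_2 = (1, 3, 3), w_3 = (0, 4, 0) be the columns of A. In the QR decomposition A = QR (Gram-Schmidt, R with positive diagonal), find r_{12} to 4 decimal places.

w_1 = (0, -3, -3); ‖w_1‖ = 4.2426, so e_1 = (0.0000, -0.7071, -0.7071).
r_{12} = e_1·w_2 = -4.2426.

r_{12} = -4.2426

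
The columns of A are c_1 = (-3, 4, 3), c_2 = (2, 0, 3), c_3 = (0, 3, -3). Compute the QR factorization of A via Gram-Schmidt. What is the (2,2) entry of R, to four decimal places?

q_1 = c_1/‖c_1‖ = (-3, 4, 3)/5.8310 = (-0.5145, 0.6860, 0.5145).
r_{12} = q_1·c_2 = 0.5145.
u_2 = c_2 − 0.5145·q_1 = (2.2647, -0.3529, 2.7353).
r_{22} = ‖u_2‖ = 3.5687.

r_{22} = 3.5687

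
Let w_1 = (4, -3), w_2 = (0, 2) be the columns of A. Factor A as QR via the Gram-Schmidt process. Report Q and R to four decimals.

Q = [[0.8000, 0.6000], [-0.6000, 0.8000]], R = [[5.0000, -1.2000], [0.0000, 1.6000]]

e_1 = w_1/‖w_1‖ = (4, -3)/5.0000 = (0.8000, -0.6000).
r_{12} = e_1·w_2 = -1.2000.
u_2 = w_2 + 1.2000·e_1 = (0.9600, 1.2800).
‖u_2‖ = 1.6000, so e_2 = (0.6000, 0.8000).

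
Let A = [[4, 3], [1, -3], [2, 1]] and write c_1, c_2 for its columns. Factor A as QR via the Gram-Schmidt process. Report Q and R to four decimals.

q_1 = c_1/‖c_1‖ = (4, 1, 2)/4.5826 = (0.8729, 0.2182, 0.4364).
r_{12} = q_1·c_2 = 2.4004.
u_2 = c_2 − 2.4004·q_1 = (0.9048, -3.5238, -0.0476).
‖u_2‖ = 3.6384, so q_2 = (0.2487, -0.9685, -0.0131).

Q = [[0.8729, 0.2487], [0.2182, -0.9685], [0.4364, -0.0131]], R = [[4.5826, 2.4004], [0.0000, 3.6384]]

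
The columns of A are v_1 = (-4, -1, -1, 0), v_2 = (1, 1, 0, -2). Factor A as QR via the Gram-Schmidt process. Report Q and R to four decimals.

e_1 = v_1/‖v_1‖ = (-4, -1, -1, 0)/4.2426 = (-0.9428, -0.2357, -0.2357, 0.0000).
r_{12} = e_1·v_2 = -1.1785.
u_2 = v_2 + 1.1785·e_1 = (-0.1111, 0.7222, -0.2778, -2.0000).
‖u_2‖ = 2.1473, so e_2 = (-0.0517, 0.3363, -0.1294, -0.9314).

Q = [[-0.9428, -0.0517], [-0.2357, 0.3363], [-0.2357, -0.1294], [0.0000, -0.9314]], R = [[4.2426, -1.1785], [0.0000, 2.1473]]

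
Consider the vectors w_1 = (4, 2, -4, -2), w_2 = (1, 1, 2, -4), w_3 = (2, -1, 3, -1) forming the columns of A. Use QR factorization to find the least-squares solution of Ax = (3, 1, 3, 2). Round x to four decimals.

x = (0.1674, -0.5954, 1.2813)

w_1 = (4, 2, -4, -2); ‖w_1‖ = 6.3246, so q_1 = (0.6325, 0.3162, -0.6325, -0.3162).
q_1·w_2 = 0.6325·1 + 0.3162·1 + (-0.6325)·2 + (-0.3162)·(-4) = 0.9487.
u_2 = w_2 − 0.9487·q_1 = (0.4000, 0.7000, 2.6000, -3.7000).
‖u_2‖ = 4.5935, so q_2 = (0.0871, 0.1524, 0.5660, -0.8055).
q_1·w_3 = 0.6325·2 + 0.3162·(-1) + (-0.6325)·3 + (-0.3162)·(-1) = -0.6325; q_2·w_3 = 0.0871·2 + 0.1524·(-1) + 0.5660·3 + (-0.8055)·(-1) = 2.5253.
u_3 = w_3 + 0.6325·q_1 − 2.5253·q_2 = (2.1801, -1.1848, 1.1706, 0.8341).
‖u_3‖ = 2.8675, so q_3 = (0.7603, -0.4132, 0.4082, 0.2909).
Qᵀb = (-0.3162, 0.5007, 3.6741).
Back-substitute: x_3 = 3.6741/2.8675 = 1.2813.
x_2 = (0.5007 − 2.5253·1.2813)/4.5935 = -0.5954.
x_1 = (-0.3162 − 0.9487·(-0.5954) + 0.6325·1.2813)/6.3246 = 0.1674.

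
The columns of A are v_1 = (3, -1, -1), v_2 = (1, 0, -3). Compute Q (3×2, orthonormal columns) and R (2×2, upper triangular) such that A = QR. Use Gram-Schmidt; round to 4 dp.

Q = [[0.9045, -0.2453], [-0.3015, 0.2103], [-0.3015, -0.9463]], R = [[3.3166, 1.8091], [0.0000, 2.5937]]

v_1 = (3, -1, -1); ‖v_1‖ = 3.3166, so q_1 = (0.9045, -0.3015, -0.3015).
q_1·v_2 = 0.9045·1 + (-0.3015)·0 + (-0.3015)·(-3) = 1.8091.
u_2 = v_2 − 1.8091·q_1 = (-0.6364, 0.5455, -2.4545).
‖u_2‖ = 2.5937, so q_2 = (-0.2453, 0.2103, -0.9463).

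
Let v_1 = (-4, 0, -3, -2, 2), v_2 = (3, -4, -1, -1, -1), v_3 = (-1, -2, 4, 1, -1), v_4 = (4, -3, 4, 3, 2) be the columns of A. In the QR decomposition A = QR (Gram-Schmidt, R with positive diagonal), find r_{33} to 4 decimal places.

v_1 = (-4, 0, -3, -2, 2); ‖v_1‖ = 5.7446, so q_1 = (-0.6963, 0.0000, -0.5222, -0.3482, 0.3482).
q_1·v_2 = (-0.6963)·3 + 0.0000·(-4) + (-0.5222)·(-1) + (-0.3482)·(-1) + 0.3482·(-1) = -1.5667.
u_2 = v_2 + 1.5667·q_1 = (1.9091, -4.0000, -1.8182, -1.5455, -0.4545).
‖u_2‖ = 5.0543, so q_2 = (0.3777, -0.7914, -0.3597, -0.3058, -0.0899).
q_1·v_3 = (-0.6963)·(-1) + 0.0000·(-2) + (-0.5222)·4 + (-0.3482)·1 + 0.3482·(-1) = -2.0889; q_2·v_3 = 0.3777·(-1) + (-0.7914)·(-2) + (-0.3597)·4 + (-0.3058)·1 + (-0.0899)·(-1) = -0.4497.
u_3 = v_3 + 2.0889·q_1 + 0.4497·q_2 = (-2.2847, -2.3559, 2.7473, 0.1352, -0.3132).
r_{33} = ‖u_3‖ = 4.2935.

r_{33} = 4.2935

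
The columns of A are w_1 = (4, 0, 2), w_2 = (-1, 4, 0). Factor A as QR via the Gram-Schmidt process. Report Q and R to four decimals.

q_1 = w_1/‖w_1‖ = (4, 0, 2)/4.4721 = (0.8944, 0.0000, 0.4472).
r_{12} = q_1·w_2 = -0.8944.
u_2 = w_2 + 0.8944·q_1 = (-0.2000, 4.0000, 0.4000).
‖u_2‖ = 4.0249, so q_2 = (-0.0497, 0.9938, 0.0994).

Q = [[0.8944, -0.0497], [0.0000, 0.9938], [0.4472, 0.0994]], R = [[4.4721, -0.8944], [0.0000, 4.0249]]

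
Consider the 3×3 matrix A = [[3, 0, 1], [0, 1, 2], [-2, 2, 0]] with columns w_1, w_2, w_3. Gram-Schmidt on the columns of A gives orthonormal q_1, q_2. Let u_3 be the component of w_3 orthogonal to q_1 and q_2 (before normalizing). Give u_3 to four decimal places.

w_1 = (3, 0, -2); ‖w_1‖ = 3.6056, so q_1 = (0.8321, 0.0000, -0.5547).
q_1·w_2 = 0.8321·0 + 0.0000·1 + (-0.5547)·2 = -1.1094.
u_2 = w_2 + 1.1094·q_1 = (0.9231, 1.0000, 1.3846).
‖u_2‖ = 1.9415, so q_2 = (0.4755, 0.5151, 0.7132).
q_1·w_3 = 0.8321·1 + 0.0000·2 + (-0.5547)·0 = 0.8321; q_2·w_3 = 0.4755·1 + 0.5151·2 + 0.7132·0 = 1.5056.
u_3 = w_3 − 0.8321·q_1 − 1.5056·q_2 = (-0.4082, 1.2245, -0.6122).

u_3 = (-0.4082, 1.2245, -0.6122)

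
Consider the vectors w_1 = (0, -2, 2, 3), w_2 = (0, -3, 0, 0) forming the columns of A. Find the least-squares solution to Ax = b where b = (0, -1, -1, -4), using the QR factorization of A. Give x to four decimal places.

w_1 = (0, -2, 2, 3); ‖w_1‖ = 4.1231, so q_1 = (0.0000, -0.4851, 0.4851, 0.7276).
q_1·w_2 = 0.0000·0 + (-0.4851)·(-3) + 0.4851·0 + 0.7276·0 = 1.4552.
u_2 = w_2 − 1.4552·q_1 = (0.0000, -2.2941, -0.7059, -1.0588).
‖u_2‖ = 2.6234, so q_2 = (0.0000, -0.8745, -0.2691, -0.4036).
Qᵀb = (-2.9104, 2.7580).
Back-substitute: x_2 = 2.7580/2.6234 = 1.0513.
x_1 = (-2.9104 − 1.4552·1.0513)/4.1231 = -1.0769.

x = (-1.0769, 1.0513)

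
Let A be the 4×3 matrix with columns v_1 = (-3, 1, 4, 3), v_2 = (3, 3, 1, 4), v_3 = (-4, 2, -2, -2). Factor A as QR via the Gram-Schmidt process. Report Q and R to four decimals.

Q = [[-0.5071, 0.6803, -0.4647], [0.1690, 0.4788, 0.7487], [0.6761, -0.0252, -0.4627], [0.5071, 0.5543, -0.0973]], R = [[5.9161, 1.6903, 0.0000], [0.0000, 5.6695, -2.8221], [0.0000, 0.0000, 4.4761]]

e_1 = v_1/‖v_1‖ = (-3, 1, 4, 3)/5.9161 = (-0.5071, 0.1690, 0.6761, 0.5071).
r_{12} = e_1·v_2 = 1.6903.
u_2 = v_2 − 1.6903·e_1 = (3.8571, 2.7143, -0.1429, 3.1429).
‖u_2‖ = 5.6695, so e_2 = (0.6803, 0.4788, -0.0252, 0.5543).
r_{13} = e_1·v_3 = 0.0000; r_{23} = e_2·v_3 = -2.8221.
u_3 = v_3 + 0.0000·e_1 + 2.8221·e_2 = (-2.0800, 3.3511, -2.0711, -0.4356).
‖u_3‖ = 4.4761, so e_3 = (-0.4647, 0.7487, -0.4627, -0.0973).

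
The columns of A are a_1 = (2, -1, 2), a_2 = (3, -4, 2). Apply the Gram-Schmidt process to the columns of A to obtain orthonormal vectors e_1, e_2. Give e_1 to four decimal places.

a_1 = (2, -1, 2); ‖a_1‖ = 3.0000, so e_1 = (0.6667, -0.3333, 0.6667).

e_1 = (0.6667, -0.3333, 0.6667)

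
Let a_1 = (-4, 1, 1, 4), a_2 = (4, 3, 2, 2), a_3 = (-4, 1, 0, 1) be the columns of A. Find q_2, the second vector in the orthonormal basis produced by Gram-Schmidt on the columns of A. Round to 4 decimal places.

q_2 = (0.6374, 0.5398, 0.3650, 0.4112)

q_1 = a_1/‖a_1‖ = (-4, 1, 1, 4)/5.8310 = (-0.6860, 0.1715, 0.1715, 0.6860).
r_{12} = q_1·a_2 = -0.5145.
u_2 = a_2 + 0.5145·q_1 = (3.6471, 3.0882, 2.0882, 2.3529).
‖u_2‖ = 5.7215, so q_2 = (0.6374, 0.5398, 0.3650, 0.4112).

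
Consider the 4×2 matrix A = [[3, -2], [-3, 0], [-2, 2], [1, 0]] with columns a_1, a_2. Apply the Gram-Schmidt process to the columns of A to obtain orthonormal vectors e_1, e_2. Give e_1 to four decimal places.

e_1 = (0.6255, -0.6255, -0.4170, 0.2085)

a_1 = (3, -3, -2, 1); ‖a_1‖ = 4.7958, so e_1 = (0.6255, -0.6255, -0.4170, 0.2085).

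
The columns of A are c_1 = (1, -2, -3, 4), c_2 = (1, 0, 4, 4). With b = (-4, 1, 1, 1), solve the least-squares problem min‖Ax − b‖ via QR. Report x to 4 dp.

c_1 = (1, -2, -3, 4); ‖c_1‖ = 5.4772, so q_1 = (0.1826, -0.3651, -0.5477, 0.7303).
q_1·c_2 = 0.1826·1 + (-0.3651)·0 + (-0.5477)·4 + 0.7303·4 = 0.9129.
u_2 = c_2 − 0.9129·q_1 = (0.8333, 0.3333, 4.5000, 3.3333).
‖u_2‖ = 5.6716, so q_2 = (0.1469, 0.0588, 0.7934, 0.5877).
Qᵀb = (-0.9129, 0.8522).
Back-substitute: x_2 = 0.8522/5.6716 = 0.1503.
x_1 = (-0.9129 − 0.9129·0.1503)/5.4772 = -0.1917.

x = (-0.1917, 0.1503)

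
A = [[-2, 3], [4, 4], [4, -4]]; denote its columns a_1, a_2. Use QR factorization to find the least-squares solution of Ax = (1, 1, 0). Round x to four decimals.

x = (0.0861, 0.1833)

a_1 = (-2, 4, 4); ‖a_1‖ = 6.0000, so q_1 = (-0.3333, 0.6667, 0.6667).
q_1·a_2 = (-0.3333)·3 + 0.6667·4 + 0.6667·(-4) = -1.0000.
u_2 = a_2 + 1.0000·q_1 = (2.6667, 4.6667, -3.3333).
‖u_2‖ = 6.3246, so q_2 = (0.4216, 0.7379, -0.5270).
Qᵀb = (0.3333, 1.1595).
Back-substitute: x_2 = 1.1595/6.3246 = 0.1833.
x_1 = (0.3333 + 1.0000·0.1833)/6.0000 = 0.0861.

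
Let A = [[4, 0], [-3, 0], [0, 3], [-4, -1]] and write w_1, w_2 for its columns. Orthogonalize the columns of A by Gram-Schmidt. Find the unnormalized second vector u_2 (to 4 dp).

w_1 = (4, -3, 0, -4); ‖w_1‖ = 6.4031, so e_1 = (0.6247, -0.4685, 0.0000, -0.6247).
e_1·w_2 = 0.6247·0 + (-0.4685)·0 + 0.0000·3 + (-0.6247)·(-1) = 0.6247.
u_2 = w_2 − 0.6247·e_1 = (-0.3902, 0.2927, 3.0000, -0.6098).

u_2 = (-0.3902, 0.2927, 3.0000, -0.6098)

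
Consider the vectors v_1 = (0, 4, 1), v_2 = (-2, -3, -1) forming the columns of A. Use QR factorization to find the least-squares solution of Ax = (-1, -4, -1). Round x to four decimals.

v_1 = (0, 4, 1); ‖v_1‖ = 4.1231, so e_1 = (0.0000, 0.9701, 0.2425).
e_1·v_2 = 0.0000·(-2) + 0.9701·(-3) + 0.2425·(-1) = -3.1530.
u_2 = v_2 + 3.1530·e_1 = (-2.0000, 0.0588, -0.2353).
‖u_2‖ = 2.0147, so e_2 = (-0.9927, 0.0292, -0.1168).
Qᵀb = (-4.1231, 0.9927).
Back-substitute: x_2 = 0.9927/2.0147 = 0.4928.
x_1 = (-4.1231 + 3.1530·0.4928)/4.1231 = -0.6232.

x = (-0.6232, 0.4928)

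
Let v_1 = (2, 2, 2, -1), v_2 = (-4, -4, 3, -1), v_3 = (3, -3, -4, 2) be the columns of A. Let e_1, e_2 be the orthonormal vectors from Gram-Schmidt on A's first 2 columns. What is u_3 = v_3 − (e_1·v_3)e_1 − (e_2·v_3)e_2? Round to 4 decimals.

u_3 = (3.0086, -2.9914, 0.1032, 0.2409)

e_1 = v_1/‖v_1‖ = (2, 2, 2, -1)/3.6056 = (0.5547, 0.5547, 0.5547, -0.2774).
r_{12} = e_1·v_2 = -2.4962.
u_2 = v_2 + 2.4962·e_1 = (-2.6154, -2.6154, 4.3846, -1.6923).
‖u_2‖ = 5.9807, so e_2 = (-0.4373, -0.4373, 0.7331, -0.2830).
r_{13} = e_1·v_3 = -2.7735; r_{23} = e_2·v_3 = -3.4984.
u_3 = v_3 + 2.7735·e_1 + 3.4984·e_2 = (3.0086, -2.9914, 0.1032, 0.2409).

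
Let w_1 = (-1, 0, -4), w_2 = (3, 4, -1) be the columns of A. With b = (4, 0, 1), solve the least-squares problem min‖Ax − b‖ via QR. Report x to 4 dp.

x = (-0.4966, 0.4422)

w_1 = (-1, 0, -4); ‖w_1‖ = 4.1231, so q_1 = (-0.2425, 0.0000, -0.9701).
q_1·w_2 = (-0.2425)·3 + 0.0000·4 + (-0.9701)·(-1) = 0.2425.
u_2 = w_2 − 0.2425·q_1 = (3.0588, 4.0000, -0.7647).
‖u_2‖ = 5.0932, so q_2 = (0.6006, 0.7854, -0.1501).
Qᵀb = (-1.9403, 2.2521).
Back-substitute: x_2 = 2.2521/5.0932 = 0.4422.
x_1 = (-1.9403 − 0.2425·0.4422)/4.1231 = -0.4966.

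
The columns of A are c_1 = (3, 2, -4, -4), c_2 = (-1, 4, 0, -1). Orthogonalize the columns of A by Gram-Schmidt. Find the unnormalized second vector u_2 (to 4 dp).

c_1 = (3, 2, -4, -4); ‖c_1‖ = 6.7082, so e_1 = (0.4472, 0.2981, -0.5963, -0.5963).
e_1·c_2 = 0.4472·(-1) + 0.2981·4 + (-0.5963)·0 + (-0.5963)·(-1) = 1.3416.
u_2 = c_2 − 1.3416·e_1 = (-1.6000, 3.6000, 0.8000, -0.2000).

u_2 = (-1.6000, 3.6000, 0.8000, -0.2000)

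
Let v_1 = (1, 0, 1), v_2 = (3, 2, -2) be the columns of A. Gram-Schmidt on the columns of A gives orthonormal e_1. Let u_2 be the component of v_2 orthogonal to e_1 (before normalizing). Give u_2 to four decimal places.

v_1 = (1, 0, 1); ‖v_1‖ = 1.4142, so e_1 = (0.7071, 0.0000, 0.7071).
e_1·v_2 = 0.7071·3 + 0.0000·2 + 0.7071·(-2) = 0.7071.
u_2 = v_2 − 0.7071·e_1 = (2.5000, 2.0000, -2.5000).

u_2 = (2.5000, 2.0000, -2.5000)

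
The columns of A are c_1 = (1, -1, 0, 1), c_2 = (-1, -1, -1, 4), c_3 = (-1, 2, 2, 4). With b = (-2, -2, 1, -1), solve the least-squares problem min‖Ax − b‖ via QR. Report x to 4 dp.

c_1 = (1, -1, 0, 1); ‖c_1‖ = 1.7321, so q_1 = (0.5774, -0.5774, 0.0000, 0.5774).
q_1·c_2 = 0.5774·(-1) + (-0.5774)·(-1) + 0.0000·(-1) + 0.5774·4 = 2.3094.
u_2 = c_2 − 2.3094·q_1 = (-2.3333, 0.3333, -1.0000, 2.6667).
‖u_2‖ = 3.6968, so q_2 = (-0.6312, 0.0902, -0.2705, 0.7213).
q_1·c_3 = 0.5774·(-1) + (-0.5774)·2 + 0.0000·2 + 0.5774·4 = 0.5774; q_2·c_3 = (-0.6312)·(-1) + 0.0902·2 + (-0.2705)·2 + 0.7213·4 = 3.1558.
u_3 = c_3 − 0.5774·q_1 − 3.1558·q_2 = (0.6585, 2.0488, 2.8537, 1.3902).
‖u_3‖ = 3.8350, so q_3 = (0.1717, 0.5342, 0.7441, 0.3625).
Qᵀb = (-0.5774, 0.0902, -1.0303).
Back-substitute: x_3 = -1.0303/3.8350 = -0.2687.
x_2 = (0.0902 − 3.1558·(-0.2687))/3.6968 = 0.2537.
x_1 = (-0.5774 − 2.3094·0.2537 − 0.5774·(-0.2687))/1.7321 = -0.5821.

x = (-0.5821, 0.2537, -0.2687)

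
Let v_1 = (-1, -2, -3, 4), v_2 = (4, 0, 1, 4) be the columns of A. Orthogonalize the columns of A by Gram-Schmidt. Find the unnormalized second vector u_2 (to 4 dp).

u_2 = (4.3000, 0.6000, 1.9000, 2.8000)

q_1 = v_1/‖v_1‖ = (-1, -2, -3, 4)/5.4772 = (-0.1826, -0.3651, -0.5477, 0.7303).
r_{12} = q_1·v_2 = 1.6432.
u_2 = v_2 − 1.6432·q_1 = (4.3000, 0.6000, 1.9000, 2.8000).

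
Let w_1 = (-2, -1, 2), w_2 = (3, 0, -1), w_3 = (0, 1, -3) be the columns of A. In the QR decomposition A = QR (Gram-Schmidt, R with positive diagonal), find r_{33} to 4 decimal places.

r_{33} = 0.9806

w_1 = (-2, -1, 2); ‖w_1‖ = 3.0000, so q_1 = (-0.6667, -0.3333, 0.6667).
q_1·w_2 = (-0.6667)·3 + (-0.3333)·0 + 0.6667·(-1) = -2.6667.
u_2 = w_2 + 2.6667·q_1 = (1.2222, -0.8889, 0.7778).
‖u_2‖ = 1.6997, so q_2 = (0.7191, -0.5230, 0.4576).
q_1·w_3 = (-0.6667)·0 + (-0.3333)·1 + 0.6667·(-3) = -2.3333; q_2·w_3 = 0.7191·0 + (-0.5230)·1 + 0.4576·(-3) = -1.8958.
u_3 = w_3 + 2.3333·q_1 + 1.8958·q_2 = (-0.1923, -0.7692, -0.5769).
r_{33} = ‖u_3‖ = 0.9806.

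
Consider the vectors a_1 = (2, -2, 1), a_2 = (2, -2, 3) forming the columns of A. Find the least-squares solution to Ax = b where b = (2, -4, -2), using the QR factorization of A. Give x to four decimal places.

x = (3.2500, -1.7500)

e_1 = a_1/‖a_1‖ = (2, -2, 1)/3.0000 = (0.6667, -0.6667, 0.3333).
r_{12} = e_1·a_2 = 3.6667.
u_2 = a_2 − 3.6667·e_1 = (-0.4444, 0.4444, 1.7778).
‖u_2‖ = 1.8856, so e_2 = (-0.2357, 0.2357, 0.9428).
Qᵀb = (3.3333, -3.2998).
Back-substitute: x_2 = -3.2998/1.8856 = -1.7500.
x_1 = (3.3333 − 3.6667·(-1.7500))/3.0000 = 3.2500.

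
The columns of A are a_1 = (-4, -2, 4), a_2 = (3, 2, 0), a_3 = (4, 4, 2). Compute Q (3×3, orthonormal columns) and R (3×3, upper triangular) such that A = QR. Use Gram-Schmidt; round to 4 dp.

Q = [[-0.6667, 0.5037, -0.5494], [-0.3333, 0.4579, 0.8242], [0.6667, 0.7326, -0.1374]], R = [[6.0000, -2.6667, -2.6667], [0.0000, 2.4267, 5.3113], [0.0000, 0.0000, 0.8242]]

a_1 = (-4, -2, 4); ‖a_1‖ = 6.0000, so e_1 = (-0.6667, -0.3333, 0.6667).
e_1·a_2 = (-0.6667)·3 + (-0.3333)·2 + 0.6667·0 = -2.6667.
u_2 = a_2 + 2.6667·e_1 = (1.2222, 1.1111, 1.7778).
‖u_2‖ = 2.4267, so e_2 = (0.5037, 0.4579, 0.7326).
e_1·a_3 = (-0.6667)·4 + (-0.3333)·4 + 0.6667·2 = -2.6667; e_2·a_3 = 0.5037·4 + 0.4579·4 + 0.7326·2 = 5.3113.
u_3 = a_3 + 2.6667·e_1 − 5.3113·e_2 = (-0.4528, 0.6792, -0.1132).
‖u_3‖ = 0.8242, so e_3 = (-0.5494, 0.8242, -0.1374).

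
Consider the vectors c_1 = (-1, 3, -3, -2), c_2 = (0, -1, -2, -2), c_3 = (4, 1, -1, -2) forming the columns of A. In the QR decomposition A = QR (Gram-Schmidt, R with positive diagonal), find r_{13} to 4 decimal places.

r_{13} = 1.2511

c_1 = (-1, 3, -3, -2); ‖c_1‖ = 4.7958, so q_1 = (-0.2085, 0.6255, -0.6255, -0.4170).
r_{13} = q_1·c_3 = 1.2511.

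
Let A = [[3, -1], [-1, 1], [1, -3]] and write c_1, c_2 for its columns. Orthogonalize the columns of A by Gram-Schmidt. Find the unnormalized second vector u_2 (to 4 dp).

u_2 = (0.9091, 0.3636, -2.3636)

c_1 = (3, -1, 1); ‖c_1‖ = 3.3166, so q_1 = (0.9045, -0.3015, 0.3015).
q_1·c_2 = 0.9045·(-1) + (-0.3015)·1 + 0.3015·(-3) = -2.1106.
u_2 = c_2 + 2.1106·q_1 = (0.9091, 0.3636, -2.3636).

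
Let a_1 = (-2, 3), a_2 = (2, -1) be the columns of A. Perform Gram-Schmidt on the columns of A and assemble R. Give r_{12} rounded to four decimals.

r_{12} = -1.9415

a_1 = (-2, 3); ‖a_1‖ = 3.6056, so q_1 = (-0.5547, 0.8321).
r_{12} = q_1·a_2 = -1.9415.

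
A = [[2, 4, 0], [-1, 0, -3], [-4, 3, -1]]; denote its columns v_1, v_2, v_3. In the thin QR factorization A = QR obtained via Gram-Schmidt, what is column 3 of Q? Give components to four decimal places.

v_1 = (2, -1, -4); ‖v_1‖ = 4.5826, so q_1 = (0.4364, -0.2182, -0.8729).
q_1·v_2 = 0.4364·4 + (-0.2182)·0 + (-0.8729)·3 = -0.8729.
u_2 = v_2 + 0.8729·q_1 = (4.3810, -0.1905, 2.2381).
‖u_2‖ = 4.9232, so q_2 = (0.8899, -0.0387, 0.4546).
q_1·v_3 = 0.4364·0 + (-0.2182)·(-3) + (-0.8729)·(-1) = 1.5275; q_2·v_3 = 0.8899·0 + (-0.0387)·(-3) + 0.4546·(-1) = -0.3385.
u_3 = v_3 − 1.5275·q_1 + 0.3385·q_2 = (-0.3654, -2.6798, 0.4872).
‖u_3‖ = 2.7481, so q_3 = (-0.1330, -0.9751, 0.1773).

q_3 = (-0.1330, -0.9751, 0.1773)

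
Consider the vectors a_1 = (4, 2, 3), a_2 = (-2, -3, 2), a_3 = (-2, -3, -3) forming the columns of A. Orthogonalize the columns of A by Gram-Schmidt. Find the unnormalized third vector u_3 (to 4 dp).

q_1 = a_1/‖a_1‖ = (4, 2, 3)/5.3852 = (0.7428, 0.3714, 0.5571).
r_{12} = q_1·a_2 = -1.4856.
u_2 = a_2 + 1.4856·q_1 = (-0.8966, -2.4483, 2.8276).
‖u_2‖ = 3.8462, so q_2 = (-0.2331, -0.6365, 0.7352).
r_{13} = q_1·a_3 = -4.2710; r_{23} = q_2·a_3 = 0.1703.
u_3 = a_3 + 4.2710·q_1 − 0.1703·q_2 = (1.2121, -1.3054, -0.7459).

u_3 = (1.2121, -1.3054, -0.7459)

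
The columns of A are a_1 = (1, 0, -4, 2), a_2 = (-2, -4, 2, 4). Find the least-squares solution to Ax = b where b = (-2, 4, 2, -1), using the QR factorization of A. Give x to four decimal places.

x = (-0.6029, -0.3301)

a_1 = (1, 0, -4, 2); ‖a_1‖ = 4.5826, so e_1 = (0.2182, 0.0000, -0.8729, 0.4364).
e_1·a_2 = 0.2182·(-2) + 0.0000·(-4) + (-0.8729)·2 + 0.4364·4 = -0.4364.
u_2 = a_2 + 0.4364·e_1 = (-1.9048, -4.0000, 1.6190, 4.1905).
‖u_2‖ = 6.3095, so e_2 = (-0.3019, -0.6340, 0.2566, 0.6642).
Qᵀb = (-2.6186, -2.0830).
Back-substitute: x_2 = -2.0830/6.3095 = -0.3301.
x_1 = (-2.6186 + 0.4364·(-0.3301))/4.5826 = -0.6029.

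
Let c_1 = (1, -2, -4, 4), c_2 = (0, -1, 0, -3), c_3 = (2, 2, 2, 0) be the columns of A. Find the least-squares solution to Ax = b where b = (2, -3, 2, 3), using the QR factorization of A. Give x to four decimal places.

c_1 = (1, -2, -4, 4); ‖c_1‖ = 6.0828, so e_1 = (0.1644, -0.3288, -0.6576, 0.6576).
e_1·c_2 = 0.1644·0 + (-0.3288)·(-1) + (-0.6576)·0 + 0.6576·(-3) = -1.6440.
u_2 = c_2 + 1.6440·e_1 = (0.2703, -1.5405, -1.0811, -1.9189).
‖u_2‖ = 2.7014, so e_2 = (0.1001, -0.5703, -0.4002, -0.7104).
e_1·c_3 = 0.1644·2 + (-0.3288)·2 + (-0.6576)·2 + 0.6576·0 = -1.6440; e_2·c_3 = 0.1001·2 + (-0.5703)·2 + (-0.4002)·2 + (-0.7104)·0 = -1.7409.
u_3 = c_3 + 1.6440·e_1 + 1.7409·e_2 = (2.4444, 0.4667, 0.2222, -0.1556).
‖u_3‖ = 2.5033, so e_3 = (0.9765, 0.1864, 0.0888, -0.0621).
Qᵀb = (1.9728, -1.0205, 1.3848).
Back-substitute: x_3 = 1.3848/2.5033 = 0.5532.
x_2 = (-1.0205 + 1.7409·0.5532)/2.7014 = -0.0213.
x_1 = (1.9728 + 1.6440·(-0.0213) + 1.6440·0.5532)/6.0828 = 0.4681.

x = (0.4681, -0.0213, 0.5532)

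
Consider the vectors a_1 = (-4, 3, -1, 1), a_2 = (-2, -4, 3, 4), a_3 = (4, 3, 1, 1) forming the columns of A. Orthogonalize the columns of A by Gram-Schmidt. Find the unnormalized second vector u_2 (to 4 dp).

e_1 = a_1/‖a_1‖ = (-4, 3, -1, 1)/5.1962 = (-0.7698, 0.5774, -0.1925, 0.1925).
r_{12} = e_1·a_2 = -0.5774.
u_2 = a_2 + 0.5774·e_1 = (-2.4444, -3.6667, 2.8889, 4.1111).

u_2 = (-2.4444, -3.6667, 2.8889, 4.1111)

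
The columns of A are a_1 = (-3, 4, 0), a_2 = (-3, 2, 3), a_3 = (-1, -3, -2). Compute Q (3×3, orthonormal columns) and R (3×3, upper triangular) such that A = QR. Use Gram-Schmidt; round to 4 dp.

a_1 = (-3, 4, 0); ‖a_1‖ = 5.0000, so e_1 = (-0.6000, 0.8000, 0.0000).
e_1·a_2 = (-0.6000)·(-3) + 0.8000·2 + 0.0000·3 = 3.4000.
u_2 = a_2 − 3.4000·e_1 = (-0.9600, -0.7200, 3.0000).
‖u_2‖ = 3.2311, so e_2 = (-0.2971, -0.2228, 0.9285).
e_1·a_3 = (-0.6000)·(-1) + 0.8000·(-3) + 0.0000·(-2) = -1.8000; e_2·a_3 = (-0.2971)·(-1) + (-0.2228)·(-3) + 0.9285·(-2) = -0.8913.
u_3 = a_3 + 1.8000·e_1 + 0.8913·e_2 = (-2.3448, -1.7586, -1.1724).
‖u_3‖ = 3.1568, so e_3 = (-0.7428, -0.5571, -0.3714).

Q = [[-0.6000, -0.2971, -0.7428], [0.8000, -0.2228, -0.5571], [0.0000, 0.9285, -0.3714]], R = [[5.0000, 3.4000, -1.8000], [0.0000, 3.2311, -0.8913], [0.0000, 0.0000, 3.1568]]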